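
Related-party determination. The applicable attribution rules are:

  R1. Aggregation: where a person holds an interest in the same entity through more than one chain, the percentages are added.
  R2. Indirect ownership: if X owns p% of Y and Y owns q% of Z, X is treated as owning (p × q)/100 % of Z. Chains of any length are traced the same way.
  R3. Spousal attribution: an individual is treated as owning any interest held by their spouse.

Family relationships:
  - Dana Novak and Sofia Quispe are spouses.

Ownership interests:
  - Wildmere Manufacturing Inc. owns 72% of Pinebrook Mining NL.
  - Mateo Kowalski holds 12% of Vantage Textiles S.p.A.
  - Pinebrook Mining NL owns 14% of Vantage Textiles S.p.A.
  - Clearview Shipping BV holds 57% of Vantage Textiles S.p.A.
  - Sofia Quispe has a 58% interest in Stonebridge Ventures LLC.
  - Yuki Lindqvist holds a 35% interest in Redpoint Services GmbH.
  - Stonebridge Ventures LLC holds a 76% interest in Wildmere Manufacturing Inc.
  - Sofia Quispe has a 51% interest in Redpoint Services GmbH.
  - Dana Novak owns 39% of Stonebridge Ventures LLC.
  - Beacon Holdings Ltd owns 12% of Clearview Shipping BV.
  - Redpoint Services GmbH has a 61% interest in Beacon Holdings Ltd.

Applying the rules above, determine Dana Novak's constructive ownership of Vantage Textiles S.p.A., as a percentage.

9.5589%

By spousal attribution (R3), Dana Novak is treated as also owning Sofia Quispe's interest in Stonebridge Ventures LLC, giving 39% + 58% = 97%.
By spousal attribution (R3), Dana Novak is treated as owning Sofia Quispe's 51% interest in Redpoint Services GmbH.
Chain via Stonebridge Ventures LLC → Wildmere Manufacturing Inc. → Pinebrook Mining NL (R2): 97% × 76% × 72% × 14% = 7.430976% of Vantage Textiles S.p.A.
Chain via Redpoint Services GmbH → Beacon Holdings Ltd → Clearview Shipping BV (R2): 51% × 61% × 12% × 57% = 2.127924% of Vantage Textiles S.p.A.
Aggregating (R1): 7.430976% + 2.127924% = 9.5589%.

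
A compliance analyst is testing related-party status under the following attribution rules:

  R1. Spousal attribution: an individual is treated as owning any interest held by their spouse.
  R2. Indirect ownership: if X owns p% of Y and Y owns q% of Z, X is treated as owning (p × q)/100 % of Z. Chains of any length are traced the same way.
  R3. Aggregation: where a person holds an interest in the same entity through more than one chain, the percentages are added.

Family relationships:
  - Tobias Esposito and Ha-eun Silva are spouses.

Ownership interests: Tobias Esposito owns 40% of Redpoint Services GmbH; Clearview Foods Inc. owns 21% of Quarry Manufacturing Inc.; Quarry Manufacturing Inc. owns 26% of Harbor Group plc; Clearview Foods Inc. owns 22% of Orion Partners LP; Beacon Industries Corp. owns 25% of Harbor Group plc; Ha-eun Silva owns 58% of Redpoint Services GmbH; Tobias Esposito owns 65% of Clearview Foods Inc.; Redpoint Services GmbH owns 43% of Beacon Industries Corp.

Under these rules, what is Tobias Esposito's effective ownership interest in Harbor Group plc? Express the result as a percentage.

By spousal attribution (R1), Tobias Esposito is treated as also owning Ha-eun Silva's interest in Redpoint Services GmbH, giving 40% + 58% = 98%.
Chain via Redpoint Services GmbH → Beacon Industries Corp. (R2): 98% × 43% × 25% = 10.535% of Harbor Group plc.
Chain via Clearview Foods Inc. → Quarry Manufacturing Inc. (R2): 65% × 21% × 26% = 3.549% of Harbor Group plc.
Aggregating (R3): 10.535% + 3.549% = 14.084%.

14.084%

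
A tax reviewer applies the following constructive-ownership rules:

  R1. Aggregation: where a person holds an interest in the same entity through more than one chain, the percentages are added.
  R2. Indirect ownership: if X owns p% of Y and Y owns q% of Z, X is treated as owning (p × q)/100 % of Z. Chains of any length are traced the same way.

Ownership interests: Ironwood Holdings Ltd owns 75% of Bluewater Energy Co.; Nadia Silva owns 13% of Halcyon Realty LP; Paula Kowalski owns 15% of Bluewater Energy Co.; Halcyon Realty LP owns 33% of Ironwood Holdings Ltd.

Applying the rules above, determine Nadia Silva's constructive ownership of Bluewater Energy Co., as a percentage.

Chain via Halcyon Realty LP → Ironwood Holdings Ltd (R2): 13% × 33% × 75% = 3.2175% of Bluewater Energy Co.

3.2175%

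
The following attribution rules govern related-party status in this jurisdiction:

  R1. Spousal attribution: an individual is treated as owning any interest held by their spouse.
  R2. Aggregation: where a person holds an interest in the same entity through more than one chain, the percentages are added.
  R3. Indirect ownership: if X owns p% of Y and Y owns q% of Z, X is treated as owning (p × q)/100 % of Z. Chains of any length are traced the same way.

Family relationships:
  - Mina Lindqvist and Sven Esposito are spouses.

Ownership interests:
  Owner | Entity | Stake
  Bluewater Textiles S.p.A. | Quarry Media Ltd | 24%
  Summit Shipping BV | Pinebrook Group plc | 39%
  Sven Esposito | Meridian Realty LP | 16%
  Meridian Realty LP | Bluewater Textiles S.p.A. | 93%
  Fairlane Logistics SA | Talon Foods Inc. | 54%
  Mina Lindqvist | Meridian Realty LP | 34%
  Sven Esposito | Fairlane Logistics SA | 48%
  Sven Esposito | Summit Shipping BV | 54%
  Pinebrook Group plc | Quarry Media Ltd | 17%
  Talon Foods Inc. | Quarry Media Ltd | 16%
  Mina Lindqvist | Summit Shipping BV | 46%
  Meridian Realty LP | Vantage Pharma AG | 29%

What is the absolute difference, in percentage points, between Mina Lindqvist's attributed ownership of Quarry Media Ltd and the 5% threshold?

16.9372

By spousal attribution (R1), Mina Lindqvist is treated as also owning Sven Esposito's interest in Meridian Realty LP, giving 34% + 16% = 50%.
By spousal attribution (R1), Mina Lindqvist is treated as also owning Sven Esposito's interest in Summit Shipping BV, giving 46% + 54% = 100%.
By spousal attribution (R1), Mina Lindqvist is treated as owning Sven Esposito's 48% interest in Fairlane Logistics SA.
Chain via Meridian Realty LP → Bluewater Textiles S.p.A. (R3): 50% × 93% × 24% = 11.16% of Quarry Media Ltd.
Chain via Summit Shipping BV → Pinebrook Group plc (R3): 100% × 39% × 17% = 6.63% of Quarry Media Ltd.
Chain via Fairlane Logistics SA → Talon Foods Inc. (R3): 48% × 54% × 16% = 4.1472% of Quarry Media Ltd.
Aggregating (R2): 11.16% + 6.63% + 4.1472% = 21.9372%.
21.9372% exceeds the 5% threshold by 16.9372 percentage points.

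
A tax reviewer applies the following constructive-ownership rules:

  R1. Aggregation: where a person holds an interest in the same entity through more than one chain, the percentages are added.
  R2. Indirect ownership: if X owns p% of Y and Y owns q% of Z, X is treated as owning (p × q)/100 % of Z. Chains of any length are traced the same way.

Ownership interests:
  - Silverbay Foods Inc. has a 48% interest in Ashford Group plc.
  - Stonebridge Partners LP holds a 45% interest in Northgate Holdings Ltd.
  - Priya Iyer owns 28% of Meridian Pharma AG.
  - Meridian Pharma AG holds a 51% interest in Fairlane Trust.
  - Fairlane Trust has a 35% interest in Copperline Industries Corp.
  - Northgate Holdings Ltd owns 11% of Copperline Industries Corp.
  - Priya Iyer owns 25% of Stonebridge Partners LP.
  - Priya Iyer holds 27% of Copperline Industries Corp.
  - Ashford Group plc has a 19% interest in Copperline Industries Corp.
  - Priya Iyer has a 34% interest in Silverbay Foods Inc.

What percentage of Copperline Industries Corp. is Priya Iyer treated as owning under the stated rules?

Chain via Meridian Pharma AG → Fairlane Trust (R2): 28% × 51% × 35% = 4.998% of Copperline Industries Corp.
Chain via Stonebridge Partners LP → Northgate Holdings Ltd (R2): 25% × 45% × 11% = 1.2375% of Copperline Industries Corp.
Chain via Silverbay Foods Inc. → Ashford Group plc (R2): 34% × 48% × 19% = 3.1008% of Copperline Industries Corp.
Direct interest in Copperline Industries Corp: 27%.
Aggregating (R1): 4.998% + 1.2375% + 3.1008% + 27% = 36.3363%.

36.3363%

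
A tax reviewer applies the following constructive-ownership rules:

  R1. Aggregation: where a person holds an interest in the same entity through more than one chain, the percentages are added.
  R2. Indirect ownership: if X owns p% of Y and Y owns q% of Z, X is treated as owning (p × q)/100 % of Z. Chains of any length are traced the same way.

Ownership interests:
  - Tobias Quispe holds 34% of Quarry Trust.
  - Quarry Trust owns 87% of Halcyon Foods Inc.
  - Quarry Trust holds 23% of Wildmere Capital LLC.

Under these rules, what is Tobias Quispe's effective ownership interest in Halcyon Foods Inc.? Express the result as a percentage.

Chain via Quarry Trust (R2): 34% × 87% = 29.58% of Halcyon Foods Inc.

29.58%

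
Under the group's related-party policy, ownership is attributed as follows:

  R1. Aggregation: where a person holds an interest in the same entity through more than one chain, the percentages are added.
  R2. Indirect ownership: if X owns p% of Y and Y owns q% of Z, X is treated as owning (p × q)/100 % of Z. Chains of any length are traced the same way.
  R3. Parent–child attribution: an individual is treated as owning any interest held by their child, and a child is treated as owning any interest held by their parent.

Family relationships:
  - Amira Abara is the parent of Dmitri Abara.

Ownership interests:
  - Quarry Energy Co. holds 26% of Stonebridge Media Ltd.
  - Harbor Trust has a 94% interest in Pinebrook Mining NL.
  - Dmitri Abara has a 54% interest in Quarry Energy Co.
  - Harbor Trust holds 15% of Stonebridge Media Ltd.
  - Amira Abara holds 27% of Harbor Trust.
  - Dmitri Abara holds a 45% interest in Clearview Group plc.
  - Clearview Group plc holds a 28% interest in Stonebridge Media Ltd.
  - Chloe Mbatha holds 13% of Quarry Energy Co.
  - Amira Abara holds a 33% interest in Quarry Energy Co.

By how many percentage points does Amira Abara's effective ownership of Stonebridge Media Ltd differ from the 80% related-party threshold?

40.73

By parent–child attribution (R3), Amira Abara is treated as also owning Dmitri Abara's interest in Quarry Energy Co, giving 33% + 54% = 87%.
By parent–child attribution (R3), Amira Abara is treated as owning Dmitri Abara's 45% interest in Clearview Group plc.
Chain via Harbor Trust (R2): 27% × 15% = 4.05% of Stonebridge Media Ltd.
Chain via Quarry Energy Co. (R2): 87% × 26% = 22.62% of Stonebridge Media Ltd.
Chain via Clearview Group plc (R2): 45% × 28% = 12.6% of Stonebridge Media Ltd.
Aggregating (R1): 4.05% + 22.62% + 12.6% = 39.27%.
39.27% falls short of the 80% threshold by 40.73 percentage points.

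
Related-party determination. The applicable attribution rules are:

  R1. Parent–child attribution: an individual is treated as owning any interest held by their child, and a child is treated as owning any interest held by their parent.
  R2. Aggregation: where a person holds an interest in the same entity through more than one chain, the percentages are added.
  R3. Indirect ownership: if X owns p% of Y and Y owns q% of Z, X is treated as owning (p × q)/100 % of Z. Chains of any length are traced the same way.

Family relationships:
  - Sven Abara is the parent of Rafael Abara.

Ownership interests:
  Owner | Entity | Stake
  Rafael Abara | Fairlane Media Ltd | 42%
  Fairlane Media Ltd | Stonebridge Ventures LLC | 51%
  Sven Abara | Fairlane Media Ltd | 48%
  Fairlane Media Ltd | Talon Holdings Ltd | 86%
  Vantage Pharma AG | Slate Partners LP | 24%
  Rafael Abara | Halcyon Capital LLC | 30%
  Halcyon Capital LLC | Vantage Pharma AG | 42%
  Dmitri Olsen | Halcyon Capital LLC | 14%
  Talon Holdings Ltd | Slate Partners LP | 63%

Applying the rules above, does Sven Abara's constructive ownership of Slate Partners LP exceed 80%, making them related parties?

By parent–child attribution (R1), Sven Abara is treated as also owning Rafael Abara's interest in Fairlane Media Ltd, giving 48% + 42% = 90%.
By parent–child attribution (R1), Sven Abara is treated as owning Rafael Abara's 30% interest in Halcyon Capital LLC.
Chain via Fairlane Media Ltd → Talon Holdings Ltd (R3): 90% × 86% × 63% = 48.762% of Slate Partners LP.
Chain via Halcyon Capital LLC → Vantage Pharma AG (R3): 30% × 42% × 24% = 3.024% of Slate Partners LP.
Aggregating (R2): 48.762% + 3.024% = 51.786%.
51.786% does not exceed the 80% threshold, so Sven is not a related party to Slate Partners LP.

No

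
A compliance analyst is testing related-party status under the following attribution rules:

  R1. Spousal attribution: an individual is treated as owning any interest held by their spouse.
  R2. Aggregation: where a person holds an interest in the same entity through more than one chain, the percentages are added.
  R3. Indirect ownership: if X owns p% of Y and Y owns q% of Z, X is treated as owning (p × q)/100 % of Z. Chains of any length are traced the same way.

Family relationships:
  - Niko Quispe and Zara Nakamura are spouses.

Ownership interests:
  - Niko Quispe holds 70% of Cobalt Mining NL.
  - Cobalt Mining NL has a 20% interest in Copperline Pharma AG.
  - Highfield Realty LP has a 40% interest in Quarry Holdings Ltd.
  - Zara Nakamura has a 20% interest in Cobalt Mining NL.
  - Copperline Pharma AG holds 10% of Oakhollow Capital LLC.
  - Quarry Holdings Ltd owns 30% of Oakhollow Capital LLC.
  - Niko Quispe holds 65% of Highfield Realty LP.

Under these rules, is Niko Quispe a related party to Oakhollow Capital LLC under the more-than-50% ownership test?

By spousal attribution (R1), Niko Quispe is treated as also owning Zara Nakamura's interest in Cobalt Mining NL, giving 70% + 20% = 90%.
Chain via Cobalt Mining NL → Copperline Pharma AG (R3): 90% × 20% × 10% = 1.8% of Oakhollow Capital LLC.
Chain via Highfield Realty LP → Quarry Holdings Ltd (R3): 65% × 40% × 30% = 7.8% of Oakhollow Capital LLC.
Aggregating (R2): 1.8% + 7.8% = 9.6%.
9.6% does not exceed the 50% threshold, so Niko is not a related party to Oakhollow Capital LLC.

No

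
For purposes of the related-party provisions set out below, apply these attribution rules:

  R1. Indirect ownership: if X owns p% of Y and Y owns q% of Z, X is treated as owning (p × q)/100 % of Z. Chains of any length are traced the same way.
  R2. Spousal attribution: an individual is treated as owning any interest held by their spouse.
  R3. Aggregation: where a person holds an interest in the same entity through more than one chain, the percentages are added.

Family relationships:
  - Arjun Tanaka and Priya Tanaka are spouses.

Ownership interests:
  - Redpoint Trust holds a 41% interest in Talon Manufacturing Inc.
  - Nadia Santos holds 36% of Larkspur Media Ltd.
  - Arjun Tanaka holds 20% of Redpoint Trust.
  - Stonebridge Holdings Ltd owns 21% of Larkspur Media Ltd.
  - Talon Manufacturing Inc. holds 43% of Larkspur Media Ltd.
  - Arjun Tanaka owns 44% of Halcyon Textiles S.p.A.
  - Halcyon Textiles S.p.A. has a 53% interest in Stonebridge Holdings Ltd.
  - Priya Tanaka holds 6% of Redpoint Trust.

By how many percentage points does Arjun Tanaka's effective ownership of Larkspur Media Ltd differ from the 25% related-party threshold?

By spousal attribution (R2), Arjun Tanaka is treated as also owning Priya Tanaka's interest in Redpoint Trust, giving 20% + 6% = 26%.
Chain via Redpoint Trust → Talon Manufacturing Inc. (R1): 26% × 41% × 43% = 4.5838% of Larkspur Media Ltd.
Chain via Halcyon Textiles S.p.A. → Stonebridge Holdings Ltd (R1): 44% × 53% × 21% = 4.8972% of Larkspur Media Ltd.
Aggregating (R3): 4.5838% + 4.8972% = 9.481%.
9.481% falls short of the 25% threshold by 15.519 percentage points.

15.519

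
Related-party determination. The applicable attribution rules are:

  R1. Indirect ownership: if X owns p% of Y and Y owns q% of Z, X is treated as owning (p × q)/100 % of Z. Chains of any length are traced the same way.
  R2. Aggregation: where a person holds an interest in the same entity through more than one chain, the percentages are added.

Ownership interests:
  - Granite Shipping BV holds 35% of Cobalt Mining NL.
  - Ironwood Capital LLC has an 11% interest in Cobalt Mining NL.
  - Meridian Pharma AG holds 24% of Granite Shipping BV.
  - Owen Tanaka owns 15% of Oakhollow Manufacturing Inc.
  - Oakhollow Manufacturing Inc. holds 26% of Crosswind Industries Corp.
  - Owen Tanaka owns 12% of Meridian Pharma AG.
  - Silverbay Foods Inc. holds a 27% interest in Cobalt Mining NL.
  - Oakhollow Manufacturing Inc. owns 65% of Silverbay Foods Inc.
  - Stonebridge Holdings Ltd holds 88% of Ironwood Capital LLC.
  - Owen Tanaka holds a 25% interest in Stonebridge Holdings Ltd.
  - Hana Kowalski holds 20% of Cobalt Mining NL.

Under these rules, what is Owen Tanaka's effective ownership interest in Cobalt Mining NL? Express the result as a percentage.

Chain via Stonebridge Holdings Ltd → Ironwood Capital LLC (R1): 25% × 88% × 11% = 2.42% of Cobalt Mining NL.
Chain via Oakhollow Manufacturing Inc. → Silverbay Foods Inc. (R1): 15% × 65% × 27% = 2.6325% of Cobalt Mining NL.
Chain via Meridian Pharma AG → Granite Shipping BV (R1): 12% × 24% × 35% = 1.008% of Cobalt Mining NL.
Aggregating (R2): 2.42% + 2.6325% + 1.008% = 6.0605%.

6.0605%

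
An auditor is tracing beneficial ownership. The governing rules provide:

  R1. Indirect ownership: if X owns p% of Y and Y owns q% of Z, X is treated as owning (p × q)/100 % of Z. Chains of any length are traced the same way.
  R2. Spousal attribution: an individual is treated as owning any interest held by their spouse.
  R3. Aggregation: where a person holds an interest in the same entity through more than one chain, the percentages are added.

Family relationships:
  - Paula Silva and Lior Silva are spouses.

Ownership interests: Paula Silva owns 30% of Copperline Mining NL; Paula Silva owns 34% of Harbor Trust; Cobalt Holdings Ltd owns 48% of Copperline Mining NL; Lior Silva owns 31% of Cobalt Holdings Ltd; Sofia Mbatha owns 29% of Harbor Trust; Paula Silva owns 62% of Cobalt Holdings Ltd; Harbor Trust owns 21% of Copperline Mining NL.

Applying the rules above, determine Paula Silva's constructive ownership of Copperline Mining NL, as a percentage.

By spousal attribution (R2), Paula Silva is treated as also owning Lior Silva's interest in Cobalt Holdings Ltd, giving 62% + 31% = 93%.
Chain via Cobalt Holdings Ltd (R1): 93% × 48% = 44.64% of Copperline Mining NL.
Chain via Harbor Trust (R1): 34% × 21% = 7.14% of Copperline Mining NL.
Direct interest in Copperline Mining NL: 30%.
Aggregating (R3): 44.64% + 7.14% + 30% = 81.78%.

81.78%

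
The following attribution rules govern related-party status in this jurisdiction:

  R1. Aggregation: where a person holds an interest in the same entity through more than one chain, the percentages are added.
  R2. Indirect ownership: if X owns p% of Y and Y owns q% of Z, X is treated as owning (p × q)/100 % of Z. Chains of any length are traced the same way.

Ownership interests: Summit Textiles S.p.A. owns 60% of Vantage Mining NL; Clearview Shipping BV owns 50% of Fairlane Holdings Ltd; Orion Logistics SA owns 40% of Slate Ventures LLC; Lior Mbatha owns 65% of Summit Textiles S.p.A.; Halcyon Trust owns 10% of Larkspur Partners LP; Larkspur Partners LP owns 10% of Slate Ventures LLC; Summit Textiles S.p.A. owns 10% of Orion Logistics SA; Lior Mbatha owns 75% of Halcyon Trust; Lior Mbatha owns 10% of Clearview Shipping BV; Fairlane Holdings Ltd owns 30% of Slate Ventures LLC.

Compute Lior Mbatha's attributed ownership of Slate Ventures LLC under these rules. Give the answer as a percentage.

Chain via Halcyon Trust → Larkspur Partners LP (R2): 75% × 10% × 10% = 0.75% of Slate Ventures LLC.
Chain via Summit Textiles S.p.A. → Orion Logistics SA (R2): 65% × 10% × 40% = 2.6% of Slate Ventures LLC.
Chain via Clearview Shipping BV → Fairlane Holdings Ltd (R2): 10% × 50% × 30% = 1.5% of Slate Ventures LLC.
Aggregating (R1): 0.75% + 2.6% + 1.5% = 4.85%.

4.85%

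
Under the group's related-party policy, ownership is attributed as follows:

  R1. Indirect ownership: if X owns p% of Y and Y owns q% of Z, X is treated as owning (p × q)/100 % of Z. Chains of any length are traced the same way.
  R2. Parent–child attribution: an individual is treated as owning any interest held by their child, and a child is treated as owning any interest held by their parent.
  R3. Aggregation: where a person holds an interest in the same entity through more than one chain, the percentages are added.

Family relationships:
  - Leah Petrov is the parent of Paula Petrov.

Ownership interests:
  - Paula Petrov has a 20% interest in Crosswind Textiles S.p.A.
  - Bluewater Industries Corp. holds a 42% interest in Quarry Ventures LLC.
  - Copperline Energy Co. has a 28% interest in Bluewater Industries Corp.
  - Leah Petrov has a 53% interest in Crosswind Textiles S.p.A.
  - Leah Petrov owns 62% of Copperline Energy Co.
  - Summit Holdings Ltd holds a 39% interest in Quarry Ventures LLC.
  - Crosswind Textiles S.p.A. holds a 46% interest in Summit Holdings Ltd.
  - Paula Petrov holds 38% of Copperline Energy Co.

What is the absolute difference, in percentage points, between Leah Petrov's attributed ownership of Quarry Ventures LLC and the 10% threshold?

By parent–child attribution (R2), Leah Petrov is treated as also owning Paula Petrov's interest in Crosswind Textiles S.p.A, giving 53% + 20% = 73%.
By parent–child attribution (R2), Leah Petrov is treated as also owning Paula Petrov's interest in Copperline Energy Co, giving 62% + 38% = 100%.
Chain via Crosswind Textiles S.p.A. → Summit Holdings Ltd (R1): 73% × 46% × 39% = 13.0962% of Quarry Ventures LLC.
Chain via Copperline Energy Co. → Bluewater Industries Corp. (R1): 100% × 28% × 42% = 11.76% of Quarry Ventures LLC.
Aggregating (R3): 13.0962% + 11.76% = 24.8562%.
24.8562% exceeds the 10% threshold by 14.8562 percentage points.

14.8562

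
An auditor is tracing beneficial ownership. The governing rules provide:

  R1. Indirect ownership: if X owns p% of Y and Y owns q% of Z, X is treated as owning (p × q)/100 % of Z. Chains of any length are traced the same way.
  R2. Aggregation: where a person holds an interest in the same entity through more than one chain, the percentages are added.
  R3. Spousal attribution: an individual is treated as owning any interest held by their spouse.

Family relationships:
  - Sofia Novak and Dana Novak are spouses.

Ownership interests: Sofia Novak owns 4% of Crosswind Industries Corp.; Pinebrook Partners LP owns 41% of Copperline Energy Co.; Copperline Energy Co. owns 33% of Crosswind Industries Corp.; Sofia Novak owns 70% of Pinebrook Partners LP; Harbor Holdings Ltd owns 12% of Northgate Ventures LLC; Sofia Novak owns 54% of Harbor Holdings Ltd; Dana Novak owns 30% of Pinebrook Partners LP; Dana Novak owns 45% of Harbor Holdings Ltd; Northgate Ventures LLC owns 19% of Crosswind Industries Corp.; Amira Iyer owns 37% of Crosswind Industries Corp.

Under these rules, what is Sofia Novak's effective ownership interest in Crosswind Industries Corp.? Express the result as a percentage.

19.7872%

By spousal attribution (R3), Sofia Novak is treated as also owning Dana Novak's interest in Pinebrook Partners LP, giving 70% + 30% = 100%.
By spousal attribution (R3), Sofia Novak is treated as also owning Dana Novak's interest in Harbor Holdings Ltd, giving 54% + 45% = 99%.
Chain via Pinebrook Partners LP → Copperline Energy Co. (R1): 100% × 41% × 33% = 13.53% of Crosswind Industries Corp.
Chain via Harbor Holdings Ltd → Northgate Ventures LLC (R1): 99% × 12% × 19% = 2.2572% of Crosswind Industries Corp.
Direct interest in Crosswind Industries Corp: 4%.
Aggregating (R2): 13.53% + 2.2572% + 4% = 19.7872%.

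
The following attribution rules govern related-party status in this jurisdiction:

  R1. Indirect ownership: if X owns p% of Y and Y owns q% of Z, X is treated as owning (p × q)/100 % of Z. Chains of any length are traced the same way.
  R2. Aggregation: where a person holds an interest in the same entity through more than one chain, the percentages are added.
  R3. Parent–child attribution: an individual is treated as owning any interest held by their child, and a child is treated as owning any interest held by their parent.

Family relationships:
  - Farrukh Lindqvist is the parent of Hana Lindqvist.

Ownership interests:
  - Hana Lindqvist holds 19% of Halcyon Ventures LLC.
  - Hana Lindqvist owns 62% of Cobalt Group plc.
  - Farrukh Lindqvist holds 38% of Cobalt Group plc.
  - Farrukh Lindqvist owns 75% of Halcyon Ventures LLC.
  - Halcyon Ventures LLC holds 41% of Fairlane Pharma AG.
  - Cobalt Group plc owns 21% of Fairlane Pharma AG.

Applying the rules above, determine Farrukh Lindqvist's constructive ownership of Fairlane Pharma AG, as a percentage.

By parent–child attribution (R3), Farrukh Lindqvist is treated as also owning Hana Lindqvist's interest in Halcyon Ventures LLC, giving 75% + 19% = 94%.
By parent–child attribution (R3), Farrukh Lindqvist is treated as also owning Hana Lindqvist's interest in Cobalt Group plc, giving 38% + 62% = 100%.
Chain via Halcyon Ventures LLC (R1): 94% × 41% = 38.54% of Fairlane Pharma AG.
Chain via Cobalt Group plc (R1): 100% × 21% = 21% of Fairlane Pharma AG.
Aggregating (R2): 38.54% + 21% = 59.54%.

59.54%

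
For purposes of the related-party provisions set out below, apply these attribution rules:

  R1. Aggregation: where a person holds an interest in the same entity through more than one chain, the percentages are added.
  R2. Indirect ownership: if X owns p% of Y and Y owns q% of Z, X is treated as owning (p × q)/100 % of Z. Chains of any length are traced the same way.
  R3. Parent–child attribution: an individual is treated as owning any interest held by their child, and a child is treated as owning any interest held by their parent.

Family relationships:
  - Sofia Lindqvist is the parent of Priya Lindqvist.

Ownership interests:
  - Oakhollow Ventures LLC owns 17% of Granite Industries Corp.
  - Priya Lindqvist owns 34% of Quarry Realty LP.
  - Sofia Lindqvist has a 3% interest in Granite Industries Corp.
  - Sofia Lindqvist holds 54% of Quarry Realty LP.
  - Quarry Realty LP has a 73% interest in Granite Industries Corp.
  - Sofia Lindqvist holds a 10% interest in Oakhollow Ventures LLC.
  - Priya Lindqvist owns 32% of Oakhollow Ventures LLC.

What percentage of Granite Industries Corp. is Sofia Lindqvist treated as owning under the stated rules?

By parent–child attribution (R3), Sofia Lindqvist is treated as also owning Priya Lindqvist's interest in Quarry Realty LP, giving 54% + 34% = 88%.
By parent–child attribution (R3), Sofia Lindqvist is treated as also owning Priya Lindqvist's interest in Oakhollow Ventures LLC, giving 10% + 32% = 42%.
Chain via Quarry Realty LP (R2): 88% × 73% = 64.24% of Granite Industries Corp.
Chain via Oakhollow Ventures LLC (R2): 42% × 17% = 7.14% of Granite Industries Corp.
Direct interest in Granite Industries Corp: 3%.
Aggregating (R1): 64.24% + 7.14% + 3% = 74.38%.

74.38%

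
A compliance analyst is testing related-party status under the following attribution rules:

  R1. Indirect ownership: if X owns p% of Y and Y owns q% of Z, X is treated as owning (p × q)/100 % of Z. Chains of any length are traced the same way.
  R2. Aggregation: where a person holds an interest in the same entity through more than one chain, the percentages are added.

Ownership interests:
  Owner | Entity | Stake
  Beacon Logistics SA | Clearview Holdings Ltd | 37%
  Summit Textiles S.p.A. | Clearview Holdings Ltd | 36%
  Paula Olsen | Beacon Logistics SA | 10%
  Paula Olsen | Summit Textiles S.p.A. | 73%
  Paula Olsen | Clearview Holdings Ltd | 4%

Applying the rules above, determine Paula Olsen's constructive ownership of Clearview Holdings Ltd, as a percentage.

Chain via Beacon Logistics SA (R1): 10% × 37% = 3.7% of Clearview Holdings Ltd.
Chain via Summit Textiles S.p.A. (R1): 73% × 36% = 26.28% of Clearview Holdings Ltd.
Direct interest in Clearview Holdings Ltd: 4%.
Aggregating (R2): 3.7% + 26.28% + 4% = 33.98%.

33.98%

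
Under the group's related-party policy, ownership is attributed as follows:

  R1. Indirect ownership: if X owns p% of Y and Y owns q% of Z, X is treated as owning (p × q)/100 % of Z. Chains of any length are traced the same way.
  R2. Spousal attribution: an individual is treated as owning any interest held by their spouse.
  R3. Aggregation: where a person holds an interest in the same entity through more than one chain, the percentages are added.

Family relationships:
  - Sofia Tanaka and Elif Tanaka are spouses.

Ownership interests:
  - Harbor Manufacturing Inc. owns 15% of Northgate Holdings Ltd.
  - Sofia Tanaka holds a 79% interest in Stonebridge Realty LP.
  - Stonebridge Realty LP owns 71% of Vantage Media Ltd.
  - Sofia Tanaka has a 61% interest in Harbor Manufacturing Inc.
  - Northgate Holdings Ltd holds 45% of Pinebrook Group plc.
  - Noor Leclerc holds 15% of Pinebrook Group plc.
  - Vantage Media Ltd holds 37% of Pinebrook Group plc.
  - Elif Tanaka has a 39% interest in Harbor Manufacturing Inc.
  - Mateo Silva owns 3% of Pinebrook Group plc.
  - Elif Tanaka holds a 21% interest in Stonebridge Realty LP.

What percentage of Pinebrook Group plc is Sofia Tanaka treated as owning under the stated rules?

By spousal attribution (R2), Sofia Tanaka is treated as also owning Elif Tanaka's interest in Harbor Manufacturing Inc, giving 61% + 39% = 100%.
By spousal attribution (R2), Sofia Tanaka is treated as also owning Elif Tanaka's interest in Stonebridge Realty LP, giving 79% + 21% = 100%.
Chain via Harbor Manufacturing Inc. → Northgate Holdings Ltd (R1): 100% × 15% × 45% = 6.75% of Pinebrook Group plc.
Chain via Stonebridge Realty LP → Vantage Media Ltd (R1): 100% × 71% × 37% = 26.27% of Pinebrook Group plc.
Aggregating (R3): 6.75% + 26.27% = 33.02%.

33.02%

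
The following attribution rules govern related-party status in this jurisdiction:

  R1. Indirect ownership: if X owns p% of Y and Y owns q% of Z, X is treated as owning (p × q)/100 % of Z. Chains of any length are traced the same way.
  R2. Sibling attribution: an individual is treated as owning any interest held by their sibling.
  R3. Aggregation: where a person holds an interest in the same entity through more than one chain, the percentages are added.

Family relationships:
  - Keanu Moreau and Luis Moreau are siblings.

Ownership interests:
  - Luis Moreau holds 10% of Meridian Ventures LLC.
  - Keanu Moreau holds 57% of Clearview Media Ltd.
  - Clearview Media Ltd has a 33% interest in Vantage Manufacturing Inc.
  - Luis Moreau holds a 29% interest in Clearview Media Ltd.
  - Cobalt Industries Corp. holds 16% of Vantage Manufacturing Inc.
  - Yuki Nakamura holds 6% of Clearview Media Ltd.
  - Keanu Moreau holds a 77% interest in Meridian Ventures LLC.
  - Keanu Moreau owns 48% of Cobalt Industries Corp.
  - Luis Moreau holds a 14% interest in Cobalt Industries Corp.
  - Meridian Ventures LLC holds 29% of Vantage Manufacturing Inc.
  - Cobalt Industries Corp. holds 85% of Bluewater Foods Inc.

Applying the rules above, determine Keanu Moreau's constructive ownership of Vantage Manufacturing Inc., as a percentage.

63.53%

By sibling attribution (R2), Keanu Moreau is treated as also owning Luis Moreau's interest in Meridian Ventures LLC, giving 77% + 10% = 87%.
By sibling attribution (R2), Keanu Moreau is treated as also owning Luis Moreau's interest in Clearview Media Ltd, giving 57% + 29% = 86%.
By sibling attribution (R2), Keanu Moreau is treated as also owning Luis Moreau's interest in Cobalt Industries Corp, giving 48% + 14% = 62%.
Chain via Meridian Ventures LLC (R1): 87% × 29% = 25.23% of Vantage Manufacturing Inc.
Chain via Clearview Media Ltd (R1): 86% × 33% = 28.38% of Vantage Manufacturing Inc.
Chain via Cobalt Industries Corp. (R1): 62% × 16% = 9.92% of Vantage Manufacturing Inc.
Aggregating (R3): 25.23% + 28.38% + 9.92% = 63.53%.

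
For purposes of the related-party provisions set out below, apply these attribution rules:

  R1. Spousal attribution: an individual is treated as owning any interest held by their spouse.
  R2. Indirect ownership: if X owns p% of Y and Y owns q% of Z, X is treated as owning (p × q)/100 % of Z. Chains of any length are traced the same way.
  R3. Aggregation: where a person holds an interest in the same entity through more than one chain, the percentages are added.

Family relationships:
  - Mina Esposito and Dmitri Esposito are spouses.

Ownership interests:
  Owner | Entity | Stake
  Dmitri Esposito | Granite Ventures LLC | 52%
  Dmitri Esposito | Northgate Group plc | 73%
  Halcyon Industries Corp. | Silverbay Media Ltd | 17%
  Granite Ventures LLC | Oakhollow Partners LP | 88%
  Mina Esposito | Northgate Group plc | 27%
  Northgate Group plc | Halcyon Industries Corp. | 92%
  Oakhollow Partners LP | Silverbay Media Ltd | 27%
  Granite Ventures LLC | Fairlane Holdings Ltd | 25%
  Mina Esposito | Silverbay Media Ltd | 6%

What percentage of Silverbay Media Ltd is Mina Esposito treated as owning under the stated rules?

By spousal attribution (R1), Mina Esposito is treated as also owning Dmitri Esposito's interest in Northgate Group plc, giving 27% + 73% = 100%.
By spousal attribution (R1), Mina Esposito is treated as owning Dmitri Esposito's 52% interest in Granite Ventures LLC.
Chain via Northgate Group plc → Halcyon Industries Corp. (R2): 100% × 92% × 17% = 15.64% of Silverbay Media Ltd.
Direct interest in Silverbay Media Ltd: 6%.
Chain via Granite Ventures LLC → Oakhollow Partners LP (R2): 52% × 88% × 27% = 12.3552% of Silverbay Media Ltd.
Aggregating (R3): 15.64% + 6% + 12.3552% = 33.9952%.

33.9952%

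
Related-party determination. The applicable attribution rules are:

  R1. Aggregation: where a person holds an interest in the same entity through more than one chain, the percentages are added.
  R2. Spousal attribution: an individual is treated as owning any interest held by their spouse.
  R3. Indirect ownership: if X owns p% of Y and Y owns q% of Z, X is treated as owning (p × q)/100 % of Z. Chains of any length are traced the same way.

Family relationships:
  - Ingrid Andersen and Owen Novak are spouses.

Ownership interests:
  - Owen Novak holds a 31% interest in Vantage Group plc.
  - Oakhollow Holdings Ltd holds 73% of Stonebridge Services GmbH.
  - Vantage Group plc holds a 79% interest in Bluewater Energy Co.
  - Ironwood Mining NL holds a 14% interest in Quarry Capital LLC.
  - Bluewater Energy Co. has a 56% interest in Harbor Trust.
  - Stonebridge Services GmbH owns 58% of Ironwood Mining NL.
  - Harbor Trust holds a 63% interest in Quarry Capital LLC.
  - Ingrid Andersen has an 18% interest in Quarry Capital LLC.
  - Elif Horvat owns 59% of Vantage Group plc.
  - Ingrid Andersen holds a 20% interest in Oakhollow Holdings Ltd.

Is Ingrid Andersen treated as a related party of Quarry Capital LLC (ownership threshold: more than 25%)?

Yes

By spousal attribution (R2), Ingrid Andersen is treated as owning Owen Novak's 31% interest in Vantage Group plc.
Chain via Oakhollow Holdings Ltd → Stonebridge Services GmbH → Ironwood Mining NL (R3): 20% × 73% × 58% × 14% = 1.18552% of Quarry Capital LLC.
Direct interest in Quarry Capital LLC: 18%.
Chain via Vantage Group plc → Bluewater Energy Co. → Harbor Trust (R3): 31% × 79% × 56% × 63% = 8.640072% of Quarry Capital LLC.
Aggregating (R1): 1.18552% + 18% + 8.640072% = 27.825592%.
27.825592% exceeds the 25% threshold, so Ingrid is a related party to Quarry Capital LLC.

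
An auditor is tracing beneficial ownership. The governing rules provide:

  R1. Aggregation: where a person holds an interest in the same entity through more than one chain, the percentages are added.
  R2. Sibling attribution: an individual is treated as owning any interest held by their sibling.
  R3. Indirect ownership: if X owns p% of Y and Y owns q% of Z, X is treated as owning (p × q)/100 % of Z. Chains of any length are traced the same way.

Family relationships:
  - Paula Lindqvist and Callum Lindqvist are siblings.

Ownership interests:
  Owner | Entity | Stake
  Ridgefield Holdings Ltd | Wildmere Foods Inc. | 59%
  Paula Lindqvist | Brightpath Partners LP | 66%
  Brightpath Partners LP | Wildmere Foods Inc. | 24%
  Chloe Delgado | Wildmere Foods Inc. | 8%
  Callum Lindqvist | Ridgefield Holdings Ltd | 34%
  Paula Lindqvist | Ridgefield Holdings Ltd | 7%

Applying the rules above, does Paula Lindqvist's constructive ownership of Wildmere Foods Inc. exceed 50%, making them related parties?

No

By sibling attribution (R2), Paula Lindqvist is treated as also owning Callum Lindqvist's interest in Ridgefield Holdings Ltd, giving 7% + 34% = 41%.
Chain via Brightpath Partners LP (R3): 66% × 24% = 15.84% of Wildmere Foods Inc.
Chain via Ridgefield Holdings Ltd (R3): 41% × 59% = 24.19% of Wildmere Foods Inc.
Aggregating (R1): 15.84% + 24.19% = 40.03%.
40.03% does not exceed the 50% threshold, so Paula is not a related party to Wildmere Foods Inc.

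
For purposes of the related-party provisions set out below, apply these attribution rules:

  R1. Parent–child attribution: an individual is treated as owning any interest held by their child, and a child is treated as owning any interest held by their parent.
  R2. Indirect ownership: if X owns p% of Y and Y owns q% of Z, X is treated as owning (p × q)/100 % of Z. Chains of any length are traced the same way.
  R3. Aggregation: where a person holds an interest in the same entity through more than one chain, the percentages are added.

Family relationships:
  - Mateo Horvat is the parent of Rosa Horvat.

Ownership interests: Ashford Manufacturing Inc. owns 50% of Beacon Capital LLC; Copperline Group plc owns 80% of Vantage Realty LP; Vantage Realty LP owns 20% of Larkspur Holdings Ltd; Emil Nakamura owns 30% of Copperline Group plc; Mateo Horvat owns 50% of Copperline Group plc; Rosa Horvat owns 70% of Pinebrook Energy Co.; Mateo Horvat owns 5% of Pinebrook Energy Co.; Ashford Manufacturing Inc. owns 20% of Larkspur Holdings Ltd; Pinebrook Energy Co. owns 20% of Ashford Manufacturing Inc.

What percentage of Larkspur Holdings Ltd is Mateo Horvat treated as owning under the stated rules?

11%

By parent–child attribution (R1), Mateo Horvat is treated as also owning Rosa Horvat's interest in Pinebrook Energy Co, giving 5% + 70% = 75%.
Chain via Copperline Group plc → Vantage Realty LP (R2): 50% × 80% × 20% = 8% of Larkspur Holdings Ltd.
Chain via Pinebrook Energy Co. → Ashford Manufacturing Inc. (R2): 75% × 20% × 20% = 3% of Larkspur Holdings Ltd.
Aggregating (R3): 8% + 3% = 11%.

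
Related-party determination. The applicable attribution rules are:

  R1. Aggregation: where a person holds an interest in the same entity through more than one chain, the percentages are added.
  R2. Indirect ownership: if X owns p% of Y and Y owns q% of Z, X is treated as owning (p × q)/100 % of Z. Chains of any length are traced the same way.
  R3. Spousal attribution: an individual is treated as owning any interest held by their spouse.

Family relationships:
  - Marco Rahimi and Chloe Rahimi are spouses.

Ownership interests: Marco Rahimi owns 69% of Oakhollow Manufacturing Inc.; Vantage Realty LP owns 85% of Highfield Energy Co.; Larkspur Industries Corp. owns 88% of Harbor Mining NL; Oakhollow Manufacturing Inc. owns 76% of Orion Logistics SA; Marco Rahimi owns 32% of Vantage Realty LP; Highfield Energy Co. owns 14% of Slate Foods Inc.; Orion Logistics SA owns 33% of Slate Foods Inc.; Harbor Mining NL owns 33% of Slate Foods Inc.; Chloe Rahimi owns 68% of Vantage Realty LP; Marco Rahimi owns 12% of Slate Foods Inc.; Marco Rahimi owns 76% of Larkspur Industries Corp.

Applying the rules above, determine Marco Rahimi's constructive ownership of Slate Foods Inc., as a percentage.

By spousal attribution (R3), Marco Rahimi is treated as also owning Chloe Rahimi's interest in Vantage Realty LP, giving 32% + 68% = 100%.
Chain via Vantage Realty LP → Highfield Energy Co. (R2): 100% × 85% × 14% = 11.9% of Slate Foods Inc.
Chain via Larkspur Industries Corp. → Harbor Mining NL (R2): 76% × 88% × 33% = 22.0704% of Slate Foods Inc.
Chain via Oakhollow Manufacturing Inc. → Orion Logistics SA (R2): 69% × 76% × 33% = 17.3052% of Slate Foods Inc.
Direct interest in Slate Foods Inc: 12%.
Aggregating (R1): 11.9% + 22.0704% + 17.3052% + 12% = 63.2756%.

63.2756%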